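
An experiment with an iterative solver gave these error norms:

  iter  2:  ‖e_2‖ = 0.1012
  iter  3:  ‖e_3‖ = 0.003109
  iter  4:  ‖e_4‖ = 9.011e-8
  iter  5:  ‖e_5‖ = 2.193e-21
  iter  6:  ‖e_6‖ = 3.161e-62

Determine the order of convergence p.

3

Consecutive ratios: ‖e_6‖/‖e_5‖ = 3.161e-62/2.193e-21 = 1.4414e-41, ‖e_5‖/‖e_4‖ = 2.193e-21/9.011e-8 = 2.43369e-14.
p ≈ ln(1.4414e-41)/ln(2.43369e-14) = -94.0404/-31.3468 ≈ 3.00.
So the convergence is cubic (order 3).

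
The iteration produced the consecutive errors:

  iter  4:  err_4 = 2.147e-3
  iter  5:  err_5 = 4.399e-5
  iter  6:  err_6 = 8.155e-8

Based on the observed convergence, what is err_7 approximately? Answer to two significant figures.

3.1e-12

First estimate the order: p ≈ ln(err_6/err_5) / ln(err_5/err_4) = ln(8.155e-8/4.399e-5)/ln(4.399e-5/2.147e-3) = ln(0.00185383)/ln(0.0204891) ≈ 1.6180.
Then err_7 ≈ err_6·(err_6/err_5)^p = 8.155e-8·(0.00185383)^1.6180 = 8.155e-8·3.79959e-05 ≈ 3.099e-12.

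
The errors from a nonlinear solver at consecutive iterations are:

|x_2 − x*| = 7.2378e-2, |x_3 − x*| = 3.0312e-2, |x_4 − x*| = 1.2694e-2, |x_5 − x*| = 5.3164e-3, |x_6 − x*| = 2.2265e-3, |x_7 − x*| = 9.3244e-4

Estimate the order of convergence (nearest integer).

Consecutive ratios: |x_7 − x*|/|x_6 − x*| = 9.3244e-4/2.2265e-3 = 0.418792, |x_6 − x*|/|x_5 − x*| = 2.2265e-3/5.3164e-3 = 0.418798.
p ≈ ln(0.418792)/ln(0.418798) = -0.8704/-0.8704 ≈ 1.00.
So the convergence is linear (order 1).

1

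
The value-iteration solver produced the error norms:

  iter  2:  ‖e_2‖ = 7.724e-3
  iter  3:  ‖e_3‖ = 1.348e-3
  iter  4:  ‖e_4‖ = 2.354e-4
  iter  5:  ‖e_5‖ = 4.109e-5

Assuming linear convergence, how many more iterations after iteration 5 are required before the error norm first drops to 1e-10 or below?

8

Rate ρ ≈ ‖e_5‖/‖e_4‖ = 4.109e-5/2.354e-4 = 0.1746.
After j more steps, ‖e_{5+j}‖ ≈ 4.109e-5·ρ^j; need ρ^j ≤ 1e-10/4.109e-5 = 2.43368e-06.
j ≥ ln(2.43368e-06)/ln(0.1746) = -12.9261/-1.74526 = 7.406.
So 8 more iterations are needed.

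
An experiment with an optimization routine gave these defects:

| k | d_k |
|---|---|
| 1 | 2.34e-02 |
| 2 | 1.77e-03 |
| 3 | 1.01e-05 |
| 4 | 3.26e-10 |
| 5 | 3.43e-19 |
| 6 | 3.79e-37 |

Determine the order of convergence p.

Consecutive ratios: d_6/d_5 = 3.79e-37/3.43e-19 = 1.10496e-18, d_5/d_4 = 3.43e-19/3.26e-10 = 1.05215e-09.
p ≈ ln(1.10496e-18)/ln(1.05215e-09) = -41.3467/-20.6724 ≈ 2.00.
So the convergence is quadratic (order 2).

2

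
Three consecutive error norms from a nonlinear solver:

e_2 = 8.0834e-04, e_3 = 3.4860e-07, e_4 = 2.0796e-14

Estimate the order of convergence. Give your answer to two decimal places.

2.15

p ≈ ln(e_4/e_3) / ln(e_3/e_2)
  = ln(2.0796e-14/3.4860e-07) / ln(3.4860e-07/8.0834e-04)
  = ln(5.96558e-08) / ln(0.000431254)
  = -16.63467 / -7.74881 ≈ 2.14674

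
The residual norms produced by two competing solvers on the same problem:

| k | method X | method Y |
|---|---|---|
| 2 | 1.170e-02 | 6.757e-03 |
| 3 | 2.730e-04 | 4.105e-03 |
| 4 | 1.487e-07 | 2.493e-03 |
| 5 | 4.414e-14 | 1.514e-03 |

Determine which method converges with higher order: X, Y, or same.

X

Method X: p ≈ ln(4.414e-14/1.487e-07)/ln(1.487e-07/2.730e-04) ≈ 2.00.
Method Y: p ≈ ln(1.514e-03/2.493e-03)/ln(2.493e-03/4.105e-03) ≈ 1.00.
Method X has the higher order (≈2.0 vs ≈1.0).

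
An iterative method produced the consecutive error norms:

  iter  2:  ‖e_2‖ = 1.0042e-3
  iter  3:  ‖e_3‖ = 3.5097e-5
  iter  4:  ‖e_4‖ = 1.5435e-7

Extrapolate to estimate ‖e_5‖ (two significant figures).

2.4e-11

First estimate the order: p ≈ ln(‖e_4‖/‖e_3‖) / ln(‖e_3‖/‖e_2‖) = ln(1.5435e-7/3.5097e-5)/ln(3.5097e-5/1.0042e-3) = ln(0.00439781)/ln(0.0349502) ≈ 1.6180.
Then ‖e_5‖ ≈ ‖e_4‖·(‖e_4‖/‖e_3‖)^p = 1.5435e-7·(0.00439781)^1.6180 = 1.5435e-7·0.000153729 ≈ 2.373e-11.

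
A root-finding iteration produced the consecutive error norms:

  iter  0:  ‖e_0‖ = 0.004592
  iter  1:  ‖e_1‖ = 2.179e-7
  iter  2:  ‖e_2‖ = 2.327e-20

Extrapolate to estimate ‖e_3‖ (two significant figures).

2.8e-59

First estimate the order: p ≈ ln(‖e_2‖/‖e_1‖) / ln(‖e_1‖/‖e_0‖) = ln(2.327e-20/2.179e-7)/ln(2.179e-7/0.004592) = ln(1.06792e-13)/ln(4.74521e-05) ≈ 3.0001.
Then ‖e_3‖ ≈ ‖e_2‖·(‖e_2‖/‖e_1‖)^p = 2.327e-20·(1.06792e-13)^3.0001 = 2.327e-20·1.21428e-39 ≈ 2.826e-59.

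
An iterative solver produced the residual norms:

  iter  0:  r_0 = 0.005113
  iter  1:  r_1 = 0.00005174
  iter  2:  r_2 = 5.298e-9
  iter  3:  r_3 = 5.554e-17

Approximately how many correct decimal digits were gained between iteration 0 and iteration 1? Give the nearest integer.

2

Digits gained ≈ log₁₀(r_0/r_1) = log₁₀(0.005113/0.00005174) = log₁₀(98.821) ≈ 1.995.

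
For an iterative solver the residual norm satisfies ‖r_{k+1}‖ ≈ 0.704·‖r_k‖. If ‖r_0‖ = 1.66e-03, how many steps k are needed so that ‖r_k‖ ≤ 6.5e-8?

After k steps, ‖r_k‖ ≈ 1.66e-03·0.704^k.
Need 0.704^k ≤ 6.5e-8/1.66e-03 = 3.91566e-05.
k ≥ ln(3.91566e-05)/ln(0.704) = -10.1479/-0.35098 = 28.913.
Smallest integer k = 29.

29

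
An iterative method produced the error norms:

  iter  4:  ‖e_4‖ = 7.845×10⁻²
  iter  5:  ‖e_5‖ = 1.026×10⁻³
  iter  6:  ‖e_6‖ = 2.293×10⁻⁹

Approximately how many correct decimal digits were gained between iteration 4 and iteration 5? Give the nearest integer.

Digits gained ≈ log₁₀(‖e_4‖/‖e_5‖) = log₁₀(7.845×10⁻²/1.026×10⁻³) = log₁₀(76.462) ≈ 1.883.

2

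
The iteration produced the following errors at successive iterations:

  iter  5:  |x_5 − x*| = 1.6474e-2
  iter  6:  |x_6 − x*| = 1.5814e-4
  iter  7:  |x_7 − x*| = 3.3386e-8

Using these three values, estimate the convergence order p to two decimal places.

p ≈ ln(|x_7 − x*|/|x_6 − x*|) / ln(|x_6 − x*|/|x_5 − x*|)
  = ln(3.3386e-8/1.5814e-4) / ln(1.5814e-4/1.6474e-2)
  = ln(0.000211117) / ln(0.00959937)
  = -8.46310 / -4.64606 ≈ 1.82156

1.82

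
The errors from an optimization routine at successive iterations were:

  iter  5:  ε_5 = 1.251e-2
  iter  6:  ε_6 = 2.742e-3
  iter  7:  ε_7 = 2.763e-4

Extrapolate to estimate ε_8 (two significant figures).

First estimate the order: p ≈ ln(ε_7/ε_6) / ln(ε_6/ε_5) = ln(2.763e-4/2.742e-3)/ln(2.742e-3/1.251e-2) = ln(0.100766)/ln(0.219185) ≈ 1.5120.
Then ε_8 ≈ ε_7·(ε_7/ε_6)^p = 2.763e-4·(0.100766)^1.5120 = 2.763e-4·0.0311179 ≈ 8.598e-06.

8.6e-6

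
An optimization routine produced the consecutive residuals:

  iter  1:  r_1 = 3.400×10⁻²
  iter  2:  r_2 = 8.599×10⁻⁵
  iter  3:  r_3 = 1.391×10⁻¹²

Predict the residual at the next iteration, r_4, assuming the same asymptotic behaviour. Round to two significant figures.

First estimate the order: p ≈ ln(r_3/r_2) / ln(r_2/r_1) = ln(1.391×10⁻¹²/8.599×10⁻⁵)/ln(8.599×10⁻⁵/3.400×10⁻²) = ln(1.61763e-08)/ln(0.00252912) ≈ 3.0000.
Then r_4 ≈ r_3·(r_3/r_2)^p = 1.391×10⁻¹²·(1.61763e-08)^3.0000 = 1.391×10⁻¹²·4.2329e-24 ≈ 5.888e-36.

5.9e-36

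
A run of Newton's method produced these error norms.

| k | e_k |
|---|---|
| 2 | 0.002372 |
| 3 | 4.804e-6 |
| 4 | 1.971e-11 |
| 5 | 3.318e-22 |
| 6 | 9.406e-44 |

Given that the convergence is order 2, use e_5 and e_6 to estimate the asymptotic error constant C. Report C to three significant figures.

0.854

C ≈ e_6 / e_5^2
  = 9.406e-44 / (3.318e-22)^2
  = 9.406e-44 / 1.10091e-43 ≈ 0.85438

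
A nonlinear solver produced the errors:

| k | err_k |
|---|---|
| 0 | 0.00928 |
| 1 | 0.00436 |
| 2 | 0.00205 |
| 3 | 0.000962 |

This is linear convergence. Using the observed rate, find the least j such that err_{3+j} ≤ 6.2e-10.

Rate ρ ≈ err_3/err_2 = 0.000962/0.00205 = 0.4693.
After j more steps, err_{3+j} ≈ 0.000962·ρ^j; need ρ^j ≤ 6.2e-10/0.000962 = 6.44491e-07.
j ≥ ln(6.44491e-07)/ln(0.4693) = -14.2548/-0.75651 = 18.843.
So 19 more iterations are needed.

19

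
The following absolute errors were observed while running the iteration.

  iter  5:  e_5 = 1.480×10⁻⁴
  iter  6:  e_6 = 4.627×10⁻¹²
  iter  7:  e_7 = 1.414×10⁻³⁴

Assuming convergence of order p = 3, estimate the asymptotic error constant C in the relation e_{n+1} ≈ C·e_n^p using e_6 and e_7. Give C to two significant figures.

C ≈ e_7 / e_6^3
  = 1.414×10⁻³⁴ / (4.627×10⁻¹²)^3
  = 1.414×10⁻³⁴ / 9.906e-35 ≈ 1.4274

1.4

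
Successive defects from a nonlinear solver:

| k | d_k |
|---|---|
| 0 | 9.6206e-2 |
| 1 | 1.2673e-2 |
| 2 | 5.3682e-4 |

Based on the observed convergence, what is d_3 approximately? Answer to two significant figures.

First estimate the order: p ≈ ln(d_2/d_1) / ln(d_1/d_0) = ln(5.3682e-4/1.2673e-2)/ln(1.2673e-2/9.6206e-2) = ln(0.0423593)/ln(0.131728) ≈ 1.5597.
Then d_3 ≈ d_2·(d_2/d_1)^p = 5.3682e-4·(0.0423593)^1.5597 = 5.3682e-4·0.00721858 ≈ 3.875e-06.

3.9e-6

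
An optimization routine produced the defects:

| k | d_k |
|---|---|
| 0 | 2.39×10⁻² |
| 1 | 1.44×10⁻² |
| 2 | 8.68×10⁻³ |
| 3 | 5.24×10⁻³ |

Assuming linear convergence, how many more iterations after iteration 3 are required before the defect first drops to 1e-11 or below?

40

Rate ρ ≈ d_3/d_2 = 5.24×10⁻³/8.68×10⁻³ = 0.6037.
After j more steps, d_{3+j} ≈ 5.24×10⁻³·ρ^j; need ρ^j ≤ 1e-11/5.24×10⁻³ = 1.9084e-09.
j ≥ ln(1.9084e-09)/ln(0.6037) = -20.0770/-0.50468 = 39.782.
So 40 more iterations are needed.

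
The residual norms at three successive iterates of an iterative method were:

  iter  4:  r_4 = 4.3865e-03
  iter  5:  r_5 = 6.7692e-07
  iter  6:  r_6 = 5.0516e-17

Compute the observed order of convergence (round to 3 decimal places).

2.657

p ≈ ln(r_6/r_5) / ln(r_5/r_4)
  = ln(5.0516e-17/6.7692e-07) / ln(6.7692e-07/4.3865e-03)
  = ln(7.46262e-11) / ln(0.000154319)
  = -23.318529 / -8.776489 ≈ 2.656931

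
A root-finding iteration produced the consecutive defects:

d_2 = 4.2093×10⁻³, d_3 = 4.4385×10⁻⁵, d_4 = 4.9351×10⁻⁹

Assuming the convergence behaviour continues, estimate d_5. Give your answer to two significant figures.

First estimate the order: p ≈ ln(d_4/d_3) / ln(d_3/d_2) = ln(4.9351×10⁻⁹/4.4385×10⁻⁵)/ln(4.4385×10⁻⁵/4.2093×10⁻³) = ln(0.000111188)/ln(0.0105445) ≈ 2.0000.
Then d_5 ≈ d_4·(d_4/d_3)^p = 4.9351×10⁻⁹·(0.000111188)^2.0000 = 4.9351×10⁻⁹·1.23628e-08 ≈ 6.101e-17.

6.1e-17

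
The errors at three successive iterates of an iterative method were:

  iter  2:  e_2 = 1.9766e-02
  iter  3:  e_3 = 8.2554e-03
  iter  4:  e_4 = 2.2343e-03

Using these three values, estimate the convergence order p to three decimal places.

p ≈ ln(e_4/e_3) / ln(e_3/e_2)
  = ln(2.2343e-03/8.2554e-03) / ln(8.2554e-03/1.9766e-02)
  = ln(0.270647) / ln(0.417657)
  = -1.306940 / -0.873095 ≈ 1.496905

1.497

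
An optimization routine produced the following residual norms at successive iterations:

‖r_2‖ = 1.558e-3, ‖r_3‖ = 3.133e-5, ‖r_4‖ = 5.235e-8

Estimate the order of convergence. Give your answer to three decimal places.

p ≈ ln(‖r_4‖/‖r_3‖) / ln(‖r_3‖/‖r_2‖)
  = ln(5.235e-8/3.133e-5) / ln(3.133e-5/1.558e-3)
  = ln(0.00167092) / ln(0.0201091)
  = -6.394381 / -3.906583 ≈ 1.636822

1.637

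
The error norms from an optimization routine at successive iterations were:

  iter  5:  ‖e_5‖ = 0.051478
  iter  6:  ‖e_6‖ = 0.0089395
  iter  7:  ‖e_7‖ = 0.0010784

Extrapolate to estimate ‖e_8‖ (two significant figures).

First estimate the order: p ≈ ln(‖e_7‖/‖e_6‖) / ln(‖e_6‖/‖e_5‖) = ln(0.0010784/0.0089395)/ln(0.0089395/0.051478) = ln(0.120633)/ln(0.173657) ≈ 1.2081.
Then ‖e_8‖ ≈ ‖e_7‖·(‖e_7‖/‖e_6‖)^p = 0.0010784·(0.120633)^1.2081 = 0.0010784·0.0776818 ≈ 8.377e-05.

8.4e-5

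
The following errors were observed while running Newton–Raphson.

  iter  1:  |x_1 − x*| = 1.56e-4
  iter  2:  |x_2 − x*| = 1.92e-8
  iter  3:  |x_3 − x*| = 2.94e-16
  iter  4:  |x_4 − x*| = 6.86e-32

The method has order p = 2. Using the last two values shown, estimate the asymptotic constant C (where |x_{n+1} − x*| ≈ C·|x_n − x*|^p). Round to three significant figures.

C ≈ |x_4 − x*| / |x_3 − x*|^2
  = 6.86e-32 / (2.94e-16)^2
  = 6.86e-32 / 8.6436e-32 ≈ 0.79365

0.794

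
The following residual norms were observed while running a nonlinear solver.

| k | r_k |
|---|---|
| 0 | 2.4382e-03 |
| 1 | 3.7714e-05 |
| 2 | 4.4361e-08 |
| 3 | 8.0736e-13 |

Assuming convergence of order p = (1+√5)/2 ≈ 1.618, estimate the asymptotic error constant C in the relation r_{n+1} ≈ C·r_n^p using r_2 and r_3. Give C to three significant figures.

C ≈ r_3 / r_2^1.618
  = 8.0736e-13 / (4.4361e-08)^1.618
  = 8.0736e-13 / 1.26721e-12 ≈ 0.63712

0.637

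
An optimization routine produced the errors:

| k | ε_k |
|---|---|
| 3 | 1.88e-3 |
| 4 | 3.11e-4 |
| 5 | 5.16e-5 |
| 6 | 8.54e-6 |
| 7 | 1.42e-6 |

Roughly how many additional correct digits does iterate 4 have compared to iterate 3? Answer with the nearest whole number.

Digits gained ≈ log₁₀(ε_3/ε_4) = log₁₀(1.88e-3/3.11e-4) = log₁₀(6.04502) ≈ 0.781.

1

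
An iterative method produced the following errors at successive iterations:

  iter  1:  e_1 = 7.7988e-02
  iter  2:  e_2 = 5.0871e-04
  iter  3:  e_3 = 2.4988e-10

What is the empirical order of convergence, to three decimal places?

2.887

p ≈ ln(e_3/e_2) / ln(e_2/e_1)
  = ln(2.4988e-10/5.0871e-04) / ln(5.0871e-04/7.7988e-02)
  = ln(4.91203e-07) / ln(0.00652293)
  = -14.526408 / -5.032432 ≈ 2.886558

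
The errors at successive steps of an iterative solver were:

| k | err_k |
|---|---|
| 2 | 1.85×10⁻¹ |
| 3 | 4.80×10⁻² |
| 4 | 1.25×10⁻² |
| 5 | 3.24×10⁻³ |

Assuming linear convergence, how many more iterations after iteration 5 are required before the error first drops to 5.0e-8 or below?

Rate ρ ≈ err_5/err_4 = 3.24×10⁻³/1.25×10⁻² = 0.2592.
After j more steps, err_{5+j} ≈ 3.24×10⁻³·ρ^j; need ρ^j ≤ 5.0e-8/3.24×10⁻³ = 1.54321e-05.
j ≥ ln(1.54321e-05)/ln(0.2592) = -11.0791/-1.35016 = 8.206.
So 9 more iterations are needed.

9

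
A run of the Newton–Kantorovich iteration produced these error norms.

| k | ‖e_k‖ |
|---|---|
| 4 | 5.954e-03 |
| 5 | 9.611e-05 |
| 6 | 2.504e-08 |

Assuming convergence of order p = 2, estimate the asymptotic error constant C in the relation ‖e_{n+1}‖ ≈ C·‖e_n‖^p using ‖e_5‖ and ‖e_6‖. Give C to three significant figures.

C ≈ ‖e_6‖ / ‖e_5‖^2
  = 2.504e-08 / (9.611e-05)^2
  = 2.504e-08 / 9.23713e-09 ≈ 2.7108

2.71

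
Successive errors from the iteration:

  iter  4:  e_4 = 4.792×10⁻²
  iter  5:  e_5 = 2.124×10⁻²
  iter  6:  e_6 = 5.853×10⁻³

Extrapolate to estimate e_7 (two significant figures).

First estimate the order: p ≈ ln(e_6/e_5) / ln(e_5/e_4) = ln(5.853×10⁻³/2.124×10⁻²)/ln(2.124×10⁻²/4.792×10⁻²) = ln(0.275565)/ln(0.443239) ≈ 1.5841.
Then e_7 ≈ e_6·(e_6/e_5)^p = 5.853×10⁻³·(0.275565)^1.5841 = 5.853×10⁻³·0.129795 ≈ 0.0007597.

7.6e-4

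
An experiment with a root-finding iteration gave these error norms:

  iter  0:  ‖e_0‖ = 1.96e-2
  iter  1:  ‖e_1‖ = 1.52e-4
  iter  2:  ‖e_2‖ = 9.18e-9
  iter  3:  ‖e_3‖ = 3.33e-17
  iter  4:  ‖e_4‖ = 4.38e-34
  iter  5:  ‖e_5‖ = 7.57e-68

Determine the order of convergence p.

2

Consecutive ratios: ‖e_5‖/‖e_4‖ = 7.57e-68/4.38e-34 = 1.72831e-34, ‖e_4‖/‖e_3‖ = 4.38e-34/3.33e-17 = 1.31532e-17.
p ≈ ln(1.72831e-34)/ln(1.31532e-17) = -77.7407/-38.8699 ≈ 2.00.
So the convergence is quadratic (order 2).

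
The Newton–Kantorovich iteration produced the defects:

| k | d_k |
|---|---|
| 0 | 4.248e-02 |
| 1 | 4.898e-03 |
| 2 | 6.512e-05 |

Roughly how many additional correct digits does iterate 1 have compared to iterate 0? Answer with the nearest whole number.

1

Digits gained ≈ log₁₀(d_0/d_1) = log₁₀(4.248e-02/4.898e-03) = log₁₀(8.67293) ≈ 0.938.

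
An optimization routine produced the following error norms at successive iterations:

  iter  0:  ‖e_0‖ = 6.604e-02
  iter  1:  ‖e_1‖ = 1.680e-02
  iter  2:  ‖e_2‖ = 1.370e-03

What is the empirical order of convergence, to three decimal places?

1.831

p ≈ ln(‖e_2‖/‖e_1‖) / ln(‖e_1‖/‖e_0‖)
  = ln(1.370e-03/1.680e-02) / ln(1.680e-02/6.604e-02)
  = ln(0.0815476) / ln(0.254391)
  = -2.506568 / -1.368883 ≈ 1.831105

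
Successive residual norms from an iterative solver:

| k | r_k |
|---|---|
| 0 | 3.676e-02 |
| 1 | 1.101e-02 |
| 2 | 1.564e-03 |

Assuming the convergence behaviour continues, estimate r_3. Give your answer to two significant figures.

6.6e-5

First estimate the order: p ≈ ln(r_2/r_1) / ln(r_1/r_0) = ln(1.564e-03/1.101e-02)/ln(1.101e-02/3.676e-02) = ln(0.142053)/ln(0.29951) ≈ 1.6187.
Then r_3 ≈ r_2·(r_2/r_1)^p = 1.564e-03·(0.142053)^1.6187 = 1.564e-03·0.0424689 ≈ 6.642e-05.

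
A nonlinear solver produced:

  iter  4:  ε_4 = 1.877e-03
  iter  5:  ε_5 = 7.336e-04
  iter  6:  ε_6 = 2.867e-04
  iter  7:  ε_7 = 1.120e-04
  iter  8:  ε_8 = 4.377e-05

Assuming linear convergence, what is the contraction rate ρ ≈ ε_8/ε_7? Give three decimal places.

ρ ≈ ε_8/ε_7 = 4.377e-05/1.120e-04 = 0.39080

0.391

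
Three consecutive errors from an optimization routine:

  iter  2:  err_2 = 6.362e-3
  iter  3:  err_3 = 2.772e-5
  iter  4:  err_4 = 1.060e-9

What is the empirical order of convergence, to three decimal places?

p ≈ ln(err_4/err_3) / ln(err_3/err_2)
  = ln(1.060e-9/2.772e-5) / ln(2.772e-5/6.362e-3)
  = ln(3.82395e-05) / ln(0.00435712)
  = -10.171642 / -5.435944 ≈ 1.871182

1.871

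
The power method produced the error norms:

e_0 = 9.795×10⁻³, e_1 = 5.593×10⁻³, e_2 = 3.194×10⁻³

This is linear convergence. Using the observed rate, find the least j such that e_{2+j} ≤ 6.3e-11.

32

Rate ρ ≈ e_2/e_1 = 3.194×10⁻³/5.593×10⁻³ = 0.5711.
After j more steps, e_{2+j} ≈ 3.194×10⁻³·ρ^j; need ρ^j ≤ 6.3e-11/3.194×10⁻³ = 1.97245e-08.
j ≥ ln(1.97245e-08)/ln(0.5711) = -17.7414/-0.56019 = 31.670.
So 32 more iterations are needed.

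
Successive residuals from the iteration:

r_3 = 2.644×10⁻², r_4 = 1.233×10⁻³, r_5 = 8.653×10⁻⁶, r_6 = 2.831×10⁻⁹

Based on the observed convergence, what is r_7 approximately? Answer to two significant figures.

First estimate the order: p ≈ ln(r_6/r_5) / ln(r_5/r_4) = ln(2.831×10⁻⁹/8.653×10⁻⁶)/ln(8.653×10⁻⁶/1.233×10⁻³) = ln(0.00032717)/ln(0.00701784) ≈ 1.6182.
Then r_7 ≈ r_6·(r_6/r_5)^p = 2.831×10⁻⁹·(0.00032717)^1.6182 = 2.831×10⁻⁹·2.29196e-06 ≈ 6.489e-15.

6.5e-15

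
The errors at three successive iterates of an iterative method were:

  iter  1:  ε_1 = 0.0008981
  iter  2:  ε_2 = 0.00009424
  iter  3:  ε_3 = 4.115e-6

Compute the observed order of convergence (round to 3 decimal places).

1.389

p ≈ ln(ε_3/ε_2) / ln(ε_2/ε_1)
  = ln(4.115e-6/0.00009424) / ln(0.00009424/0.0008981)
  = ln(0.0436651) / ln(0.104933)
  = -3.131206 / -2.254433 ≈ 1.388911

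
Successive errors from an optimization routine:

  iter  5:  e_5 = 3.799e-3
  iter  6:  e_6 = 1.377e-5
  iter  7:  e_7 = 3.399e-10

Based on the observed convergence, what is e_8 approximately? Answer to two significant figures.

First estimate the order: p ≈ ln(e_7/e_6) / ln(e_6/e_5) = ln(3.399e-10/1.377e-5)/ln(1.377e-5/3.799e-3) = ln(2.46841e-05)/ln(0.00362464) ≈ 1.8878.
Then e_8 ≈ e_7·(e_7/e_6)^p = 3.399e-10·(2.46841e-05)^1.8878 = 3.399e-10·2.00357e-09 ≈ 6.81e-19.

6.8e-19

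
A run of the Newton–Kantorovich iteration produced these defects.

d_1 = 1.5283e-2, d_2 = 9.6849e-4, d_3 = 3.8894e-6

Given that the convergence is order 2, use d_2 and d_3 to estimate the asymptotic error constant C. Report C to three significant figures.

C ≈ d_3 / d_2^2
  = 3.8894e-6 / (9.6849e-4)^2
  = 3.8894e-6 / 9.37973e-07 ≈ 4.1466

4.15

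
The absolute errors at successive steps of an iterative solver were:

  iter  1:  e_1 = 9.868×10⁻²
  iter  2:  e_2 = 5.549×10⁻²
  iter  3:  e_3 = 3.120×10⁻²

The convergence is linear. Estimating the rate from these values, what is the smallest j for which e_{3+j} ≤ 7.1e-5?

11

Rate ρ ≈ e_3/e_2 = 3.120×10⁻²/5.549×10⁻² = 0.5623.
After j more steps, e_{3+j} ≈ 3.120×10⁻²·ρ^j; need ρ^j ≤ 7.1e-5/3.120×10⁻² = 0.00227564.
j ≥ ln(0.00227564)/ln(0.5623) = -6.0855/-0.57572 = 10.570.
So 11 more iterations are needed.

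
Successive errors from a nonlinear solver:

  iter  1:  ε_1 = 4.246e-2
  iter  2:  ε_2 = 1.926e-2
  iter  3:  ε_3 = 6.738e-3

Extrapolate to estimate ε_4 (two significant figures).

First estimate the order: p ≈ ln(ε_3/ε_2) / ln(ε_2/ε_1) = ln(6.738e-3/1.926e-2)/ln(1.926e-2/4.246e-2) = ln(0.349844)/ln(0.453603) ≈ 1.3286.
Then ε_4 ≈ ε_3·(ε_3/ε_2)^p = 6.738e-3·(0.349844)^1.3286 = 6.738e-3·0.247737 ≈ 0.001669.

1.7e-3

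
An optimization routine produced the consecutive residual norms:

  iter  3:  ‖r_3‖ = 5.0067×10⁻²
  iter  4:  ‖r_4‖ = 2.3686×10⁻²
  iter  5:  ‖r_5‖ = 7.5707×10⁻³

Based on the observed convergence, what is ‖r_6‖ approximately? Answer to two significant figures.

First estimate the order: p ≈ ln(‖r_5‖/‖r_4‖) / ln(‖r_4‖/‖r_3‖) = ln(7.5707×10⁻³/2.3686×10⁻²)/ln(2.3686×10⁻²/5.0067×10⁻²) = ln(0.319628)/ln(0.473086) ≈ 1.5239.
Then ‖r_6‖ ≈ ‖r_5‖·(‖r_5‖/‖r_4‖)^p = 7.5707×10⁻³·(0.319628)^1.5239 = 7.5707×10⁻³·0.175844 ≈ 0.001331.

1.3e-3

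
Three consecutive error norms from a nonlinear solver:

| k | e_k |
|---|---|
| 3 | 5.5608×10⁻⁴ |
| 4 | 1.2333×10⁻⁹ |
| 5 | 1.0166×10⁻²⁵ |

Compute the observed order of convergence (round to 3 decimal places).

p ≈ ln(e_5/e_4) / ln(e_4/e_3)
  = ln(1.0166×10⁻²⁵/1.2333×10⁻⁹) / ln(1.2333×10⁻⁹/5.5608×10⁻⁴)
  = ln(8.24293e-17) / ln(2.21785e-06)
  = -37.034591 / -13.018972 ≈ 2.844663

2.845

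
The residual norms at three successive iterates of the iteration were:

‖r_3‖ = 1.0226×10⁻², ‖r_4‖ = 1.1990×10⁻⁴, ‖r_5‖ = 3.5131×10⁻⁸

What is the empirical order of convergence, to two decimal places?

1.83

p ≈ ln(‖r_5‖/‖r_4‖) / ln(‖r_4‖/‖r_3‖)
  = ln(3.5131×10⁻⁸/1.1990×10⁻⁴) / ln(1.1990×10⁻⁴/1.0226×10⁻²)
  = ln(0.000293003) / ln(0.011725)
  = -8.13533 / -4.44603 ≈ 1.82980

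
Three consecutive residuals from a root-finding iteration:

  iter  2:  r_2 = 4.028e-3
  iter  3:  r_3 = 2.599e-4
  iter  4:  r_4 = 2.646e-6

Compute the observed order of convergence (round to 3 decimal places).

1.674

p ≈ ln(r_4/r_3) / ln(r_3/r_2)
  = ln(2.646e-6/2.599e-4) / ln(2.599e-4/4.028e-3)
  = ln(0.0101808) / ln(0.0645233)
  = -4.587252 / -2.740729 ≈ 1.673734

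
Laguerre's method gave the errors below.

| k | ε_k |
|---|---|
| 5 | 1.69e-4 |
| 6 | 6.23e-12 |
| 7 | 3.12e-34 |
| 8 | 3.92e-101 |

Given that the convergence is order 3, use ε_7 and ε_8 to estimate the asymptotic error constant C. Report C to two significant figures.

1.3

C ≈ ε_8 / ε_7^3
  = 3.92e-101 / (3.12e-34)^3
  = 3.92e-101 / 3.03713e-101 ≈ 1.2907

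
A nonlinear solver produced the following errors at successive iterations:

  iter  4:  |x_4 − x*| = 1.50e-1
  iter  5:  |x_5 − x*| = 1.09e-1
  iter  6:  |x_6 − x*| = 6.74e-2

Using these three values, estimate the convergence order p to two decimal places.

p ≈ ln(|x_6 − x*|/|x_5 − x*|) / ln(|x_5 − x*|/|x_4 − x*|)
  = ln(6.74e-2/1.09e-1) / ln(1.09e-1/1.50e-1)
  = ln(0.618349) / ln(0.726667)
  = -0.48070 / -0.31929 ≈ 1.50553

1.51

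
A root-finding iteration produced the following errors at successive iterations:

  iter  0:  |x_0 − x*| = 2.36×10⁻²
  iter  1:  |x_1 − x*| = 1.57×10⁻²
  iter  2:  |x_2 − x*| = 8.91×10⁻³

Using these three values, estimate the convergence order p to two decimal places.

p ≈ ln(|x_2 − x*|/|x_1 − x*|) / ln(|x_1 − x*|/|x_0 − x*|)
  = ln(8.91×10⁻³/1.57×10⁻²) / ln(1.57×10⁻²/2.36×10⁻²)
  = ln(0.567516) / ln(0.665254)
  = -0.56649 / -0.40759 ≈ 1.38985

1.39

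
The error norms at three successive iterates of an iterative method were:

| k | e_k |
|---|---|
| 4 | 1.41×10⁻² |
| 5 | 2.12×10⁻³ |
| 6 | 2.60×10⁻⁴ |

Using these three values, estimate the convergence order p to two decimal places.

1.11

p ≈ ln(e_6/e_5) / ln(e_5/e_4)
  = ln(2.60×10⁻⁴/2.12×10⁻³) / ln(2.12×10⁻³/1.41×10⁻²)
  = ln(0.122642) / ln(0.150355)
  = -2.09849 / -1.89476 ≈ 1.10752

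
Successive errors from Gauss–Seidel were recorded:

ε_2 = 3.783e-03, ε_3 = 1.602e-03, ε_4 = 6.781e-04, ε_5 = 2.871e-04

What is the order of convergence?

Consecutive ratios: ε_5/ε_4 = 2.871e-04/6.781e-04 = 0.423389, ε_4/ε_3 = 6.781e-04/1.602e-03 = 0.423283.
p ≈ ln(0.423389)/ln(0.423283) = -0.8595/-0.8597 ≈ 1.00.
So the convergence is linear (order 1).

1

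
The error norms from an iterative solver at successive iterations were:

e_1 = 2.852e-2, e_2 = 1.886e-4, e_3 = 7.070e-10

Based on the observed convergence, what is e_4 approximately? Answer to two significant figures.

2.2e-23

First estimate the order: p ≈ ln(e_3/e_2) / ln(e_2/e_1) = ln(7.070e-10/1.886e-4)/ln(1.886e-4/2.852e-2) = ln(3.74867e-06)/ln(0.0066129) ≈ 2.4895.
Then e_4 ≈ e_3·(e_3/e_2)^p = 7.070e-10·(3.74867e-06)^2.4895 = 7.070e-10·3.10218e-14 ≈ 2.193e-23.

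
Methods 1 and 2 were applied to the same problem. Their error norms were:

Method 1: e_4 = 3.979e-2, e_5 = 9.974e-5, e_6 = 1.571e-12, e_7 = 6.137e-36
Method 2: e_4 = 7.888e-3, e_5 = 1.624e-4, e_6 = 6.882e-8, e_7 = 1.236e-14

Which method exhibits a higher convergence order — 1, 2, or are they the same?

1

Method 1: p ≈ ln(6.137e-36/1.571e-12)/ln(1.571e-12/9.974e-5) ≈ 3.00.
Method 2: p ≈ ln(1.236e-14/6.882e-8)/ln(6.882e-8/1.624e-4) ≈ 2.00.
Method 1 has the higher order (≈3.0 vs ≈2.0).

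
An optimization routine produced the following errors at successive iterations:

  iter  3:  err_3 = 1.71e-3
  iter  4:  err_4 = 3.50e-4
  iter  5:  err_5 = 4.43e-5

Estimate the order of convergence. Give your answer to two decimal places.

1.30

p ≈ ln(err_5/err_4) / ln(err_4/err_3)
  = ln(4.43e-5/3.50e-4) / ln(3.50e-4/1.71e-3)
  = ln(0.126571) / ln(0.204678)
  = -2.06695 / -1.58632 ≈ 1.30298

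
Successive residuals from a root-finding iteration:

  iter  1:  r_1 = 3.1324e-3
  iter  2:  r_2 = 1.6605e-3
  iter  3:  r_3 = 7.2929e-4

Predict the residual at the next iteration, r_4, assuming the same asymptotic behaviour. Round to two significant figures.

2.5e-4

First estimate the order: p ≈ ln(r_3/r_2) / ln(r_2/r_1) = ln(7.2929e-4/1.6605e-3)/ln(1.6605e-3/3.1324e-3) = ln(0.439199)/ln(0.530105) ≈ 1.2964.
Then r_4 ≈ r_3·(r_3/r_2)^p = 7.2929e-4·(0.439199)^1.2964 = 7.2929e-4·0.344149 ≈ 0.000251.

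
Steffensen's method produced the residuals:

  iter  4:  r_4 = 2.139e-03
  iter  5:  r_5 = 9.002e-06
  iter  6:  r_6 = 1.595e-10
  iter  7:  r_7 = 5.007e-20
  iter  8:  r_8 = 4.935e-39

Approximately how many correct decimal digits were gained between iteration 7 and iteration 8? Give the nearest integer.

19

Digits gained ≈ log₁₀(r_7/r_8) = log₁₀(5.007e-20/4.935e-39) = log₁₀(1.01459e+19) ≈ 19.006.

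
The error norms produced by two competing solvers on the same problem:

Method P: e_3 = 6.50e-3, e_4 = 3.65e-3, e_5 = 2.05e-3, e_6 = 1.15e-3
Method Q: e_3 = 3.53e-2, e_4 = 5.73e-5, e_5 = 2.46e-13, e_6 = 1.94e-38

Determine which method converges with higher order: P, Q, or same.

Q

Method P: p ≈ ln(1.15e-3/2.05e-3)/ln(2.05e-3/3.65e-3) ≈ 1.00.
Method Q: p ≈ ln(1.94e-38/2.46e-13)/ln(2.46e-13/5.73e-5) ≈ 3.00.
Method Q has the higher order (≈3.0 vs ≈1.0).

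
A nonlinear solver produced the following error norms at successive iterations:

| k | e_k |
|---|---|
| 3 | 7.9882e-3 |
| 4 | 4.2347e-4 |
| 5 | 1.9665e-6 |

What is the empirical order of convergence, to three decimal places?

p ≈ ln(e_5/e_4) / ln(e_4/e_3)
  = ln(1.9665e-6/4.2347e-4) / ln(4.2347e-4/7.9882e-3)
  = ln(0.00464378) / ln(0.0530119)
  = -5.372227 / -2.937239 ≈ 1.829006

1.829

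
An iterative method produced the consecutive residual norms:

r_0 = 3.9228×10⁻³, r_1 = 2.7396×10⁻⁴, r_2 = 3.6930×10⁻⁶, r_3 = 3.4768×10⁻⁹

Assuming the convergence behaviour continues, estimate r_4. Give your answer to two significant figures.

4.4e-14

First estimate the order: p ≈ ln(r_3/r_2) / ln(r_2/r_1) = ln(3.4768×10⁻⁹/3.6930×10⁻⁶)/ln(3.6930×10⁻⁶/2.7396×10⁻⁴) = ln(0.000941457)/ln(0.0134801) ≈ 1.6180.
Then r_4 ≈ r_3·(r_3/r_2)^p = 3.4768×10⁻⁹·(0.000941457)^1.6180 = 3.4768×10⁻⁹·1.26943e-05 ≈ 4.414e-14.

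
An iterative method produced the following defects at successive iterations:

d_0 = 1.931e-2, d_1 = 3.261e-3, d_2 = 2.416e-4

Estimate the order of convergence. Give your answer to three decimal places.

p ≈ ln(d_2/d_1) / ln(d_1/d_0)
  = ln(2.416e-4/3.261e-3) / ln(3.261e-3/1.931e-2)
  = ln(0.0740877) / ln(0.168876)
  = -2.602506 / -1.778591 ≈ 1.463240

1.463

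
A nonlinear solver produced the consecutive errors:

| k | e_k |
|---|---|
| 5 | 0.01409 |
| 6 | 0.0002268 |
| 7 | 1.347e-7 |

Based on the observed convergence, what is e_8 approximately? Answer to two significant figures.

2.1e-13

First estimate the order: p ≈ ln(e_7/e_6) / ln(e_6/e_5) = ln(1.347e-7/0.0002268)/ln(0.0002268/0.01409) = ln(0.000593915)/ln(0.0160965) ≈ 1.7991.
Then e_8 ≈ e_7·(e_7/e_6)^p = 1.347e-7·(0.000593915)^1.7991 = 1.347e-7·1.56894e-06 ≈ 2.113e-13.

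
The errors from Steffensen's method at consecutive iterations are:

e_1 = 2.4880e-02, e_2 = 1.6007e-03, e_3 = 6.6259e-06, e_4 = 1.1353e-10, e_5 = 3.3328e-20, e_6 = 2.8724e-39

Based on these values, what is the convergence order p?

Consecutive ratios: e_6/e_5 = 2.8724e-39/3.3328e-20 = 8.61858e-20, e_5/e_4 = 3.3328e-20/1.1353e-10 = 2.93561e-10.
p ≈ ln(8.61858e-20)/ln(2.93561e-10) = -43.8978/-21.9489 ≈ 2.00.
So the convergence is quadratic (order 2).

2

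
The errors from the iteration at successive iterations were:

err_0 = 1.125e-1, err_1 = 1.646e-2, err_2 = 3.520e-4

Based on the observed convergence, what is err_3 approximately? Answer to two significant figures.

First estimate the order: p ≈ ln(err_2/err_1) / ln(err_1/err_0) = ln(3.520e-4/1.646e-2)/ln(1.646e-2/1.125e-1) = ln(0.0213852)/ln(0.146311) ≈ 2.0005.
Then err_3 ≈ err_2·(err_2/err_1)^p = 3.520e-4·(0.0213852)^2.0005 = 3.520e-4·0.000456448 ≈ 1.607e-07.

1.6e-7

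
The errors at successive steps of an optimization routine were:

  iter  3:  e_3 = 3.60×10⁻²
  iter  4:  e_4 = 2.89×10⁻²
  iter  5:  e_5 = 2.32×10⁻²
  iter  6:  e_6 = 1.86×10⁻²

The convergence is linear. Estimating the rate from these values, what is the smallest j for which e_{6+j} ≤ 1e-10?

87

Rate ρ ≈ e_6/e_5 = 1.86×10⁻²/2.32×10⁻² = 0.8017.
After j more steps, e_{6+j} ≈ 1.86×10⁻²·ρ^j; need ρ^j ≤ 1e-10/1.86×10⁻² = 5.37634e-09.
j ≥ ln(5.37634e-09)/ln(0.8017) = -19.0413/-0.22102 = 86.152.
So 87 more iterations are needed.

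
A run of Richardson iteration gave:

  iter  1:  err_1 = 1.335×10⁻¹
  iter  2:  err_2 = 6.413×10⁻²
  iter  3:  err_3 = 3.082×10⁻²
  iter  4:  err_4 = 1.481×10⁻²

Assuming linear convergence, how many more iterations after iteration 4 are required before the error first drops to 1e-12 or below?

Rate ρ ≈ err_4/err_3 = 1.481×10⁻²/3.082×10⁻² = 0.4805.
After j more steps, err_{4+j} ≈ 1.481×10⁻²·ρ^j; need ρ^j ≤ 1e-12/1.481×10⁻² = 6.75219e-11.
j ≥ ln(6.75219e-11)/ln(0.4805) = -23.4186/-0.73293 = 31.952.
So 32 more iterations are needed.

32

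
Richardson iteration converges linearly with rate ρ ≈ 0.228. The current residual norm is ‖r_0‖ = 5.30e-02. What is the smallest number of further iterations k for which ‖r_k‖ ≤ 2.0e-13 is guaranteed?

After k steps, ‖r_k‖ ≈ 5.30e-02·0.228^k.
Need 0.228^k ≤ 2.0e-13/5.30e-02 = 3.77358e-12.
k ≥ ln(3.77358e-12)/ln(0.228) = -26.3030/-1.47841 = 17.791.
Smallest integer k = 18.

18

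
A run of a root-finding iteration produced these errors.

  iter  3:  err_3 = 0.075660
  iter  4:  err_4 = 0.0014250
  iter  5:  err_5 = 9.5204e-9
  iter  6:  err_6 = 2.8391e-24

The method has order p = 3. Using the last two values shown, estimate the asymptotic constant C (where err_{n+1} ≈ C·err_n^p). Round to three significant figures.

3.29

C ≈ err_6 / err_5^3
  = 2.8391e-24 / (9.5204e-9)^3
  = 2.8391e-24 / 8.6291e-25 ≈ 3.2901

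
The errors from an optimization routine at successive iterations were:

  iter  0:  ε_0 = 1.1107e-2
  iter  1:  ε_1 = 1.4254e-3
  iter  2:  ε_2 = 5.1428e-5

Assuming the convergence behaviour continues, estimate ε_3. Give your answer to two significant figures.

2.4e-7

First estimate the order: p ≈ ln(ε_2/ε_1) / ln(ε_1/ε_0) = ln(5.1428e-5/1.4254e-3)/ln(1.4254e-3/1.1107e-2) = ln(0.0360797)/ln(0.128333) ≈ 1.6180.
Then ε_3 ≈ ε_2·(ε_2/ε_1)^p = 5.1428e-5·(0.0360797)^1.6180 = 5.1428e-5·0.00463075 ≈ 2.382e-07.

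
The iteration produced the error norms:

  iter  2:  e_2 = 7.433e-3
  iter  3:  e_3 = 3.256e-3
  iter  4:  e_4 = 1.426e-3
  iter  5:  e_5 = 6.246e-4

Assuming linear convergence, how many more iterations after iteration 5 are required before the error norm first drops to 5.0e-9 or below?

Rate ρ ≈ e_5/e_4 = 6.246e-4/1.426e-3 = 0.4380.
After j more steps, e_{5+j} ≈ 6.246e-4·ρ^j; need ρ^j ≤ 5.0e-9/6.246e-4 = 8.00512e-06.
j ≥ ln(8.00512e-06)/ln(0.4380) = -11.7354/-0.82554 = 14.215.
So 15 more iterations are needed.

15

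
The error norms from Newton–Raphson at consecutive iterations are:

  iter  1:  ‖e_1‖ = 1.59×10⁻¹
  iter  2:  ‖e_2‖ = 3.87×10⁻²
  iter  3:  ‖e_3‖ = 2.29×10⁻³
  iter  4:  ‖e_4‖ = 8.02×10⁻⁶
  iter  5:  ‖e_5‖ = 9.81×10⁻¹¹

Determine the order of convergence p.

Consecutive ratios: ‖e_5‖/‖e_4‖ = 9.81×10⁻¹¹/8.02×10⁻⁶ = 1.22319e-05, ‖e_4‖/‖e_3‖ = 8.02×10⁻⁶/2.29×10⁻³ = 0.00350218.
p ≈ ln(1.22319e-05)/ln(0.00350218) = -11.3115/-5.6544 ≈ 2.00.
So the convergence is quadratic (order 2).

2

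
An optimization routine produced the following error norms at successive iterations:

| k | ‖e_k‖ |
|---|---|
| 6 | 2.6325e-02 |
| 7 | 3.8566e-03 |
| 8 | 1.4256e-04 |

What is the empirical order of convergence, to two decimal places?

1.72

p ≈ ln(‖e_8‖/‖e_7‖) / ln(‖e_7‖/‖e_6‖)
  = ln(1.4256e-04/3.8566e-03) / ln(3.8566e-03/2.6325e-02)
  = ln(0.0369652) / ln(0.1465)
  = -3.29778 / -1.92073 ≈ 1.71694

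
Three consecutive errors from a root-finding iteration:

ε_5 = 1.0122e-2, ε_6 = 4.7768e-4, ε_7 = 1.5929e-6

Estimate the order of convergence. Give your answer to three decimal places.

p ≈ ln(ε_7/ε_6) / ln(ε_6/ε_5)
  = ln(1.5929e-6/4.7768e-4) / ln(4.7768e-4/1.0122e-2)
  = ln(0.00333466) / ln(0.0471923)
  = -5.703385 / -3.053525 ≈ 1.867804

1.868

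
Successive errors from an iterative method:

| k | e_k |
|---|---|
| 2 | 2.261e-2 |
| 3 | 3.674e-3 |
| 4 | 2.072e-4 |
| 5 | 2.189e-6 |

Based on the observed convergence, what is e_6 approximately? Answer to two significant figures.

First estimate the order: p ≈ ln(e_5/e_4) / ln(e_4/e_3) = ln(2.189e-6/2.072e-4)/ln(2.072e-4/3.674e-3) = ln(0.0105647)/ln(0.0563963) ≈ 1.5825.
Then e_6 ≈ e_5·(e_5/e_4)^p = 2.189e-6·(0.0105647)^1.5825 = 2.189e-6·0.000746026 ≈ 1.633e-09.

1.6e-9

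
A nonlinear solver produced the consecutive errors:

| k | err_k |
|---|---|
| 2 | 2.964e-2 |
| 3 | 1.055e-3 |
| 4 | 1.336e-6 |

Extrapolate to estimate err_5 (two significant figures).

2.1e-12

First estimate the order: p ≈ ln(err_4/err_3) / ln(err_3/err_2) = ln(1.336e-6/1.055e-3)/ln(1.055e-3/2.964e-2) = ln(0.00126635)/ln(0.0355938) ≈ 2.0001.
Then err_5 ≈ err_4·(err_4/err_3)^p = 1.336e-6·(0.00126635)^2.0001 = 1.336e-6·1.60257e-06 ≈ 2.141e-12.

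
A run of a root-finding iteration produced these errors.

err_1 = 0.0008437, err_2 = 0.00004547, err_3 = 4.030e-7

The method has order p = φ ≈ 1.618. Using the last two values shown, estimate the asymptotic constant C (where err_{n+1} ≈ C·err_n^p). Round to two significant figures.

C ≈ err_3 / err_2^1.618
  = 4.030e-7 / (0.00004547)^1.618
  = 4.030e-7 / 9.42321e-08 ≈ 4.2767

4.3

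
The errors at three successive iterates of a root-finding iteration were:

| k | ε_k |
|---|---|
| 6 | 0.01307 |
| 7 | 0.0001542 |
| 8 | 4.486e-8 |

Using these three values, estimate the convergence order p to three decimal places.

1.834

p ≈ ln(ε_8/ε_7) / ln(ε_7/ε_6)
  = ln(4.486e-8/0.0001542) / ln(0.0001542/0.01307)
  = ln(0.000290921) / ln(0.011798)
  = -8.142459 / -4.439825 ≈ 1.833959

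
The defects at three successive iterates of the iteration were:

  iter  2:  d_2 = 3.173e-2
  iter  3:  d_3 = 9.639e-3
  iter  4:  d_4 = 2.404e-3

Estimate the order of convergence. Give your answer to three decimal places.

p ≈ ln(d_4/d_3) / ln(d_3/d_2)
  = ln(2.404e-3/9.639e-3) / ln(9.639e-3/3.173e-2)
  = ln(0.249403) / ln(0.303782)
  = -1.388685 / -1.191445 ≈ 1.165547

1.166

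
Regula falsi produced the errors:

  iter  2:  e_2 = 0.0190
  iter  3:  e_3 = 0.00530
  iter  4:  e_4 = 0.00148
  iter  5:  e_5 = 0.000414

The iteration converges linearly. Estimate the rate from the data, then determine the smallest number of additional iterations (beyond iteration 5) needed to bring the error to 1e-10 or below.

Rate ρ ≈ e_5/e_4 = 0.000414/0.00148 = 0.2797.
After j more steps, e_{5+j} ≈ 0.000414·ρ^j; need ρ^j ≤ 1e-10/0.000414 = 2.41546e-07.
j ≥ ln(2.41546e-07)/ln(0.2797) = -15.2362/-1.27404 = 11.959.
So 12 more iterations are needed.

12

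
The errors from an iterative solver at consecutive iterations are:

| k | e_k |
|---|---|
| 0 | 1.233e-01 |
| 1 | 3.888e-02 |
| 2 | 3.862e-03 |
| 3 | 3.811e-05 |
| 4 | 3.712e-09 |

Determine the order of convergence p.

Consecutive ratios: e_4/e_3 = 3.712e-09/3.811e-05 = 9.74023e-05, e_3/e_2 = 3.811e-05/3.862e-03 = 0.00986794.
p ≈ ln(9.74023e-05)/ln(0.00986794) = -9.2367/-4.6185 ≈ 2.00.
So the convergence is quadratic (order 2).

2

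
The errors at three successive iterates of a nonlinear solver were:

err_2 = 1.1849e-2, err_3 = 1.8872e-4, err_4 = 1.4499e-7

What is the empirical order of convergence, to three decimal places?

p ≈ ln(err_4/err_3) / ln(err_3/err_2)
  = ln(1.4499e-7/1.8872e-4) / ln(1.8872e-4/1.1849e-2)
  = ln(0.000768281) / ln(0.0159271)
  = -7.171355 / -4.139733 ≈ 1.732323

1.732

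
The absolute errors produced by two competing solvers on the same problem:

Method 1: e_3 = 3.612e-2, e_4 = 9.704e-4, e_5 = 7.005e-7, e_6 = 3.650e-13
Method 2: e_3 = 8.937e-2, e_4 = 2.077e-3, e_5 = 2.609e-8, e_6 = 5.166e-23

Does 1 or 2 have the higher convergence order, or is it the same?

2

Method 1: p ≈ ln(3.650e-13/7.005e-7)/ln(7.005e-7/9.704e-4) ≈ 2.00.
Method 2: p ≈ ln(5.166e-23/2.609e-8)/ln(2.609e-8/2.077e-3) ≈ 3.00.
Method 2 has the higher order (≈3.0 vs ≈2.0).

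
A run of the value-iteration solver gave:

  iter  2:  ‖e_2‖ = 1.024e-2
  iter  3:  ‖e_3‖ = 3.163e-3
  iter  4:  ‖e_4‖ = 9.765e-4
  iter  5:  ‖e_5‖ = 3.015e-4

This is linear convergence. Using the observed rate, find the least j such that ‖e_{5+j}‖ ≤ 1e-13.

Rate ρ ≈ ‖e_5‖/‖e_4‖ = 3.015e-4/9.765e-4 = 0.3088.
After j more steps, ‖e_{5+j}‖ ≈ 3.015e-4·ρ^j; need ρ^j ≤ 1e-13/3.015e-4 = 3.31675e-10.
j ≥ ln(3.31675e-10)/ln(0.3088) = -21.8269/-1.17506 = 18.575.
So 19 more iterations are needed.

19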